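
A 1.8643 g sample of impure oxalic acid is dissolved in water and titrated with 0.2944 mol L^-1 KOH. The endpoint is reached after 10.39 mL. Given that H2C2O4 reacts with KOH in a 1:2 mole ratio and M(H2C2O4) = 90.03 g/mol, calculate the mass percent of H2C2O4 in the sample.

n(KOH) = 0.2944 x 0.01039 = 0.003059 mol.
n(H2C2O4) = 0.003059 / 2 = 0.001529 mol.
mass of H2C2O4 = 0.001529 x 90.03 = 0.1377 g.
% purity = 0.1377 / 1.8643 x 100 = 7.39%.

7.39%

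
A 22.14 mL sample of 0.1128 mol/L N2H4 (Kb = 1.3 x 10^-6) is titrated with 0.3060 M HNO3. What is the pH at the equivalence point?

n(N2H4) = 0.1128 x 0.02214 = 0.002497 mol; V(HNO3) at equivalence = 0.002497/0.3060 = 0.008161 L.
At equivalence the base is fully converted to N2H5+; total volume = 0.03030 L, so [N2H5+] = 0.002497/0.03030 = 0.08242 M.
Ka(N2H5+) = Kw/Kb = 1.0e-14 / 1.3 x 10^-6 = 7.69e-9.
[H^+] = sqrt(Ka x [N2H5+]) = sqrt(7.69e-9 x 0.08242) = 2.52e-5 M.
pH = -log(2.52e-5) = 4.60.

4.60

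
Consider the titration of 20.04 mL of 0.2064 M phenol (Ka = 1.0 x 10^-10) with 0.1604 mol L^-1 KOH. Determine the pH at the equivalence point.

n(C6H5OH) = 0.2064 x 0.02004 = 0.004136 mol; V(KOH) at equivalence = 0.004136/0.1604 = 0.02579 L.
At equivalence all the acid is converted to C6H5O-; total volume = 0.02004 + 0.02579 = 0.04583 L, so [C6H5O-] = 0.004136/0.04583 = 0.09026 M.
Kb = Kw/Ka = 1.0e-14 / 1.0 x 10^-10 = 0.000100.
[OH^-] = sqrt(Kb x [C6H5O-]) = sqrt(0.000100 x 0.09026) = 0.00300 M.
pOH = 2.52, so pH = 14.00 - 2.52 = 11.48.

11.48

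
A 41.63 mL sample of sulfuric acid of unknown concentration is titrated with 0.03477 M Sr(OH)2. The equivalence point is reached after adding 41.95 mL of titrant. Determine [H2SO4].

0.0350 M

n(Sr(OH)2) delivered = 0.03477 x 0.04195 = 0.001459 mol.
For a 1:1 reaction, n(H2SO4) = 0.001459 mol.
[H2SO4] = 0.001459 mol / 0.04163 L = 0.0350 M.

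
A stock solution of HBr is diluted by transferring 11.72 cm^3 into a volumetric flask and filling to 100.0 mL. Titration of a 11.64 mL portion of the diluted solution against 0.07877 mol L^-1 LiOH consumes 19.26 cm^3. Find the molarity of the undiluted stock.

1.11 M

n(LiOH) = 0.07877 x 0.01926 = 0.001517 mol.
n(HBr) in the aliquot = 0.001517 mol.
[diluted HBr] = 0.001517 / 0.01164 = 0.1303 M.
Dilution factor = 100.0/11.72 = 8.532, so [stock] = 0.1303 x 8.532 = 1.11 M.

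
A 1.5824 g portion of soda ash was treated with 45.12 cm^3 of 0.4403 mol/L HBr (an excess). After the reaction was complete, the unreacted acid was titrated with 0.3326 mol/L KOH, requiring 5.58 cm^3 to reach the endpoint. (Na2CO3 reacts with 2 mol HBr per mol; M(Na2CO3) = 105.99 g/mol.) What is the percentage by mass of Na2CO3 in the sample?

60.3%

Total n(HBr) added = 0.4403 x 0.04512 = 0.01987 mol.
n(KOH) used = 0.3326 x 0.005580 = 0.001856 mol, which equals the excess n(HBr).
So n(HBr) consumed by the sample = 0.01987 - 0.001856 = 0.01801 mol.
n(Na2CO3) = 0.01801 / 2 = 0.009005 mol.
mass Na2CO3 = 0.009005 x 105.99 = 0.9545 g, so %Na2CO3 = 0.9545/1.5824 x 100 = 60.3%.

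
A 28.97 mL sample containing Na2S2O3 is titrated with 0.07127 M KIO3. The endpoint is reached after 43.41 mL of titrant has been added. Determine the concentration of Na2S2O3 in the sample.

0.641 M

n(KIO3) = 0.07127 x 0.04341 = 0.003094 mol.
From the balanced equation, 1 mol KIO3 reacts with 6 mol Na2S2O3, so n(Na2S2O3) = 0.003094 x 6/1 = 0.01856 mol.
[Na2S2O3] = 0.01856 / 0.02897 L = 0.641 M.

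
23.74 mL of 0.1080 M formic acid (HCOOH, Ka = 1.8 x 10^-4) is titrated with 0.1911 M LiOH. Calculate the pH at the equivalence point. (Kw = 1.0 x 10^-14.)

n(HCOOH) = 0.1080 x 0.02374 = 0.002564 mol; V(LiOH) at equivalence = 0.002564/0.1911 = 0.01342 L.
At equivalence all the acid is converted to HCOO-; total volume = 0.02374 + 0.01342 = 0.03716 L, so [HCOO-] = 0.002564/0.03716 = 0.06900 M.
Kb = Kw/Ka = 1.0e-14 / 1.8 x 10^-4 = 5.56e-11.
[OH^-] = sqrt(Kb x [HCOO-]) = sqrt(5.56e-11 x 0.06900) = 1.96e-6 M.
pOH = 5.71, so pH = 14.00 - 5.71 = 8.29.

8.29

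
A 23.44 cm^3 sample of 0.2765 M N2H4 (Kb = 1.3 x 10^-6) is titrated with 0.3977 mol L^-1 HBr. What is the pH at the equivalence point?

n(N2H4) = 0.2765 x 0.02344 = 0.006481 mol; V(HBr) at equivalence = 0.006481/0.3977 = 0.01630 L.
At equivalence the base is fully converted to N2H5+; total volume = 0.03974 L, so [N2H5+] = 0.006481/0.03974 = 0.1631 M.
Ka(N2H5+) = Kw/Kb = 1.0e-14 / 1.3 x 10^-6 = 7.69e-9.
[H^+] = sqrt(Ka x [N2H5+]) = sqrt(7.69e-9 x 0.1631) = 3.54e-5 M.
pH = -log(3.54e-5) = 4.45.

4.45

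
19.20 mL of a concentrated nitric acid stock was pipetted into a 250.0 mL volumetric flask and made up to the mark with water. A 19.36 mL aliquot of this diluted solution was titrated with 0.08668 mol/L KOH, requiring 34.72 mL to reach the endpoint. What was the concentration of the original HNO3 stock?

2.02 M

n(KOH) = 0.08668 x 0.03472 = 0.003010 mol.
n(HNO3) in the aliquot = 0.003010 mol.
[diluted HNO3] = 0.003010 / 0.01936 = 0.1555 M.
Dilution factor = 250.0/19.20 = 13.02, so [stock] = 0.1555 x 13.02 = 2.02 M.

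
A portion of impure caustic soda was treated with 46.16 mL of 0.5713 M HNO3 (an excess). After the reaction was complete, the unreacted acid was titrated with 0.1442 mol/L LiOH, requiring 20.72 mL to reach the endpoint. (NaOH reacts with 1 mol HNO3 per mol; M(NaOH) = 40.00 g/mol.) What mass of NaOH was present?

Total n(HNO3) added = 0.5713 x 0.04616 = 0.02637 mol.
n(LiOH) used = 0.1442 x 0.02072 = 0.002988 mol, which equals the excess n(HNO3).
So n(HNO3) consumed by the sample = 0.02637 - 0.002988 = 0.02338 mol.
n(NaOH) = 0.02338 / 1 = 0.02338 mol.
mass = 0.02338 mol x 40.00 g/mol = 0.935 g.

0.935 g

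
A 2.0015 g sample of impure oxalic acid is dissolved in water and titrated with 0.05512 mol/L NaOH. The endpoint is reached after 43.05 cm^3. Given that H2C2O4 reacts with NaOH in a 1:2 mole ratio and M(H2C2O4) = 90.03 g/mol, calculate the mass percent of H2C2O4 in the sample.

5.34%

n(NaOH) = 0.05512 x 0.04305 = 0.002373 mol.
n(H2C2O4) = 0.002373 / 2 = 0.001186 mol.
mass of H2C2O4 = 0.001186 x 90.03 = 0.1068 g.
% purity = 0.1068 / 2.0015 x 100 = 5.34%.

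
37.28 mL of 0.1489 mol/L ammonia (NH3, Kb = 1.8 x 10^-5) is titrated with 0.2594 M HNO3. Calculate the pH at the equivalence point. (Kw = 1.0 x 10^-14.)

5.14

n(NH3) = 0.1489 x 0.03728 = 0.005551 mol; V(HNO3) at equivalence = 0.005551/0.2594 = 0.02140 L.
At equivalence the base is fully converted to NH4+; total volume = 0.05868 L, so [NH4+] = 0.005551/0.05868 = 0.09460 M.
Ka(NH4+) = Kw/Kb = 1.0e-14 / 1.8 x 10^-5 = 5.56e-10.
[H^+] = sqrt(Ka x [NH4+]) = sqrt(5.56e-10 x 0.09460) = 7.25e-6 M.
pH = -log(7.25e-6) = 5.14.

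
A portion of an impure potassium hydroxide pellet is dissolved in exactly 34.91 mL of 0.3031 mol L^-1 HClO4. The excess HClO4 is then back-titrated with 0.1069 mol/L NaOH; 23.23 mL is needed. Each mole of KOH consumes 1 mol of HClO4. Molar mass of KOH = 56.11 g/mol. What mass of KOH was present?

Total n(HClO4) added = 0.3031 x 0.03491 = 0.01058 mol.
n(NaOH) used = 0.1069 x 0.02323 = 0.002483 mol, which equals the excess n(HClO4).
So n(HClO4) consumed by the sample = 0.01058 - 0.002483 = 0.008098 mol.
n(KOH) = 0.008098 / 1 = 0.008098 mol.
mass = 0.008098 mol x 56.11 g/mol = 0.454 g.

0.454 g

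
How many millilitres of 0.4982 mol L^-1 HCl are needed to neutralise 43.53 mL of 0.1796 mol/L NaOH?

15.7 mL

n(NaOH) = 0.1796 mol/L x 0.04353 L = 0.007818 mol.
At equivalence n(HCl) = n(NaOH) = 0.007818 mol.
V(HCl) = 0.007818 / 0.4982 = 0.01569 L = 15.7 mL.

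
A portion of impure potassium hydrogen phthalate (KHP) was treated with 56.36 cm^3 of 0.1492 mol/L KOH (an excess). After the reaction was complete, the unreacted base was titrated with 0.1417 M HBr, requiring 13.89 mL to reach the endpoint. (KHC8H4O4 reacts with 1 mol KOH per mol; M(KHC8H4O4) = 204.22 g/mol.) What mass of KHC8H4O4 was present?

Total n(KOH) added = 0.1492 x 0.05636 = 0.008409 mol.
n(HBr) used = 0.1417 x 0.01389 = 0.001968 mol, which equals the excess n(KOH).
So n(KOH) consumed by the sample = 0.008409 - 0.001968 = 0.006441 mol.
n(KHC8H4O4) = 0.006441 / 1 = 0.006441 mol.
mass = 0.006441 mol x 204.22 g/mol = 1.32 g.

1.32 g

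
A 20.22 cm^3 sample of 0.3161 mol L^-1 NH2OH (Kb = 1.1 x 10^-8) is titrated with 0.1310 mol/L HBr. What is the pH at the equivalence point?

3.54

n(NH2OH) = 0.3161 x 0.02022 = 0.006392 mol; V(HBr) at equivalence = 0.006392/0.1310 = 0.04879 L.
At equivalence the base is fully converted to NH3OH+; total volume = 0.06901 L, so [NH3OH+] = 0.006392/0.06901 = 0.09262 M.
Ka(NH3OH+) = Kw/Kb = 1.0e-14 / 1.1 x 10^-8 = 9.09e-7.
[H^+] = sqrt(Ka x [NH3OH+]) = sqrt(9.09e-7 x 0.09262) = 0.000290 M.
pH = -log(0.000290) = 3.54.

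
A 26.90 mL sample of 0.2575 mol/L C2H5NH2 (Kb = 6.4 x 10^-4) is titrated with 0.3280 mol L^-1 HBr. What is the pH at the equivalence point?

5.82

n(C2H5NH2) = 0.2575 x 0.02690 = 0.006927 mol; V(HBr) at equivalence = 0.006927/0.3280 = 0.02112 L.
At equivalence the base is fully converted to C2H5NH3+; total volume = 0.04802 L, so [C2H5NH3+] = 0.006927/0.04802 = 0.1443 M.
Ka(C2H5NH3+) = Kw/Kb = 1.0e-14 / 6.4 x 10^-4 = 1.56e-11.
[H^+] = sqrt(Ka x [C2H5NH3+]) = sqrt(1.56e-11 x 0.1443) = 1.50e-6 M.
pH = -log(1.50e-6) = 5.82.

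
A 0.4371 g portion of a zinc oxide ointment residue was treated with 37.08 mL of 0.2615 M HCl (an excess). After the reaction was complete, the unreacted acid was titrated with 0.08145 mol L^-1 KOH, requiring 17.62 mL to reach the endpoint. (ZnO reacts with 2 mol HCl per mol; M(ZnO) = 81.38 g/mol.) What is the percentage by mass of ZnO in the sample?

Total n(HCl) added = 0.2615 x 0.03708 = 0.009696 mol.
n(KOH) used = 0.08145 x 0.01762 = 0.001435 mol, which equals the excess n(HCl).
So n(HCl) consumed by the sample = 0.009696 - 0.001435 = 0.008261 mol.
n(ZnO) = 0.008261 / 2 = 0.004131 mol.
mass ZnO = 0.004131 x 81.38 = 0.3362 g, so %ZnO = 0.3362/0.4371 x 100 = 76.9%.

76.9%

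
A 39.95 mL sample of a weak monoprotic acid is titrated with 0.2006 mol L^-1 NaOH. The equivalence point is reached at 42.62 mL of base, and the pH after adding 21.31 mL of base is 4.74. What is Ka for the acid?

1.8 x 10^-5

21.31 mL is half of the equivalence volume, so this is the half-equivalence point where [HA] = [A^-].
At half-equivalence pH = pKa, so pKa = 4.74.
Ka = 10^(-4.74) = 1.8 x 10^-5.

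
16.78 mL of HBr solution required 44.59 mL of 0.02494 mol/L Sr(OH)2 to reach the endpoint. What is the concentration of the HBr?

0.133 M

n(Sr(OH)2) delivered = 0.02494 x 0.04459 = 0.001112 mol.
The reaction is 2 HBr + 1 Sr(OH)2, so n(HBr) = 0.001112 x 2/1 = 0.002224 mol.
[HBr] = 0.002224 mol / 0.01678 L = 0.133 M.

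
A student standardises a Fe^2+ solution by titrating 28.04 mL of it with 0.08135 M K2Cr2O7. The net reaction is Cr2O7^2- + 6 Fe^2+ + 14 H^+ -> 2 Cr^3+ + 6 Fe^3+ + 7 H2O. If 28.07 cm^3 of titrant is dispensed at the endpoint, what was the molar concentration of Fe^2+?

0.489 M

n(K2Cr2O7) = 0.08135 x 0.02807 = 0.002283 mol.
From the balanced equation, 1 mol K2Cr2O7 reacts with 6 mol Fe^2+, so n(Fe^2+) = 0.002283 x 6/1 = 0.01370 mol.
[Fe^2+] = 0.01370 / 0.02804 L = 0.489 M.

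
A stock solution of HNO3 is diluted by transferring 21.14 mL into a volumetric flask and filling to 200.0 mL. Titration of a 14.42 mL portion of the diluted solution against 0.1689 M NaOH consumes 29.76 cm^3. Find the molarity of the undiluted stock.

3.30 M

n(NaOH) = 0.1689 x 0.02976 = 0.005026 mol.
n(HNO3) in the aliquot = 0.005026 mol.
[diluted HNO3] = 0.005026 / 0.01442 = 0.3486 M.
Dilution factor = 200.0/21.14 = 9.461, so [stock] = 0.3486 x 9.461 = 3.30 M.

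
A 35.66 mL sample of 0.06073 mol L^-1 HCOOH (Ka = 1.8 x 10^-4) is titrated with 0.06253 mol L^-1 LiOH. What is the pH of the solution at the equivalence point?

8.12

n(HCOOH) = 0.06073 x 0.03566 = 0.002166 mol; V(LiOH) at equivalence = 0.002166/0.06253 = 0.03463 L.
At equivalence all the acid is converted to HCOO-; total volume = 0.03566 + 0.03463 = 0.07029 L, so [HCOO-] = 0.002166/0.07029 = 0.03081 M.
Kb = Kw/Ka = 1.0e-14 / 1.8 x 10^-4 = 5.56e-11.
[OH^-] = sqrt(Kb x [HCOO-]) = sqrt(5.56e-11 x 0.03081) = 1.31e-6 M.
pOH = 5.88, so pH = 14.00 - 5.88 = 8.12.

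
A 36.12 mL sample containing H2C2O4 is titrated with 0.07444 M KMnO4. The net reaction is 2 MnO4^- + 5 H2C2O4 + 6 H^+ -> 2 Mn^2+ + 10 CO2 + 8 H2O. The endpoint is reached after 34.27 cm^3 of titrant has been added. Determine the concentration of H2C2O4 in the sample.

0.177 M

n(KMnO4) = 0.07444 x 0.03427 = 0.002551 mol.
From the balanced equation, 2 mol KMnO4 reacts with 5 mol H2C2O4, so n(H2C2O4) = 0.002551 x 5/2 = 0.006378 mol.
[H2C2O4] = 0.006378 / 0.03612 L = 0.177 M.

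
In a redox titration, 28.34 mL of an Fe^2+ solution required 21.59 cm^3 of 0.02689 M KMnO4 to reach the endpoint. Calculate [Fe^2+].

n(KMnO4) = 0.02689 x 0.02159 = 0.0005806 mol.
From the balanced equation, 1 mol KMnO4 reacts with 5 mol Fe^2+, so n(Fe^2+) = 0.0005806 x 5/1 = 0.002903 mol.
[Fe^2+] = 0.002903 / 0.02834 L = 0.102 M.

0.102 M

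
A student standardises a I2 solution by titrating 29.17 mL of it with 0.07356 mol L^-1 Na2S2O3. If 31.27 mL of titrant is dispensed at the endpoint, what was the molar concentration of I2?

n(Na2S2O3) = 0.07356 x 0.03127 = 0.002300 mol.
From the balanced equation, 2 mol Na2S2O3 reacts with 1 mol I2, so n(I2) = 0.002300 x 1/2 = 0.001150 mol.
[I2] = 0.001150 / 0.02917 L = 0.0394 M.

0.0394 M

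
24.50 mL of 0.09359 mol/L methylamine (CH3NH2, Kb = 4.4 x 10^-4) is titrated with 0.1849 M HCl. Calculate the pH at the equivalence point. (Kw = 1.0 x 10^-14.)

n(CH3NH2) = 0.09359 x 0.02450 = 0.002293 mol; V(HCl) at equivalence = 0.002293/0.1849 = 0.01240 L.
At equivalence the base is fully converted to CH3NH3+; total volume = 0.03690 L, so [CH3NH3+] = 0.002293/0.03690 = 0.06214 M.
Ka(CH3NH3+) = Kw/Kb = 1.0e-14 / 4.4 x 10^-4 = 2.27e-11.
[H^+] = sqrt(Ka x [CH3NH3+]) = sqrt(2.27e-11 x 0.06214) = 1.19e-6 M.
pH = -log(1.19e-6) = 5.93.

5.93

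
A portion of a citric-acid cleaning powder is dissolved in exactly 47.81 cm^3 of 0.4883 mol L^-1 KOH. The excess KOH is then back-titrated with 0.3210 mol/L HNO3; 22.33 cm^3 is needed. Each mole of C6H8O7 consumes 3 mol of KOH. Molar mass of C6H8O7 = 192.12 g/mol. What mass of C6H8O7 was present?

1.04 g

Total n(KOH) added = 0.4883 x 0.04781 = 0.02335 mol.
n(HNO3) used = 0.3210 x 0.02233 = 0.007168 mol, which equals the excess n(KOH).
So n(KOH) consumed by the sample = 0.02335 - 0.007168 = 0.01618 mol.
n(C6H8O7) = 0.01618 / 3 = 0.005393 mol.
mass = 0.005393 mol x 192.12 g/mol = 1.04 g.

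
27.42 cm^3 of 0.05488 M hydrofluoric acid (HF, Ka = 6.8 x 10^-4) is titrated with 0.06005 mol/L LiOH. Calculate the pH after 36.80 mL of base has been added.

n(acid) = 0.05488 x 0.02742 = 0.001505 mol; n(LiOH) added = 0.06005 x 0.03680 = 0.002210 mol.
Base is in excess by 0.002210 - 0.001505 = 0.0007050 mol in a total volume of 0.06422 L.
[OH^-] = 0.0007050/0.06422 = 0.01098 M, so pOH = 1.96 and pH = 14.00 - 1.96 = 12.04.

12.04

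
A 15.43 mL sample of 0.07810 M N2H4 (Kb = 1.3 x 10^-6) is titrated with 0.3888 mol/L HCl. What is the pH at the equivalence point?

n(N2H4) = 0.07810 x 0.01543 = 0.001205 mol; V(HCl) at equivalence = 0.001205/0.3888 = 0.003099 L.
At equivalence the base is fully converted to N2H5+; total volume = 0.01853 L, so [N2H5+] = 0.001205/0.01853 = 0.06504 M.
Ka(N2H5+) = Kw/Kb = 1.0e-14 / 1.3 x 10^-6 = 7.69e-9.
[H^+] = sqrt(Ka x [N2H5+]) = sqrt(7.69e-9 x 0.06504) = 2.24e-5 M.
pH = -log(2.24e-5) = 4.65.

4.65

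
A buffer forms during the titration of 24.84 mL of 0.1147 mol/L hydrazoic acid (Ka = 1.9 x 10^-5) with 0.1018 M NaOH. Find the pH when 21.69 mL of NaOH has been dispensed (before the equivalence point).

Initial n(HN3) = 0.1147 x 0.02484 = 0.002849 mol.
n(NaOH) added = 0.1018 x 0.02169 = 0.002208 mol, converting that many moles of HN3 to N3-.
Remaining n(HN3) = 0.0006411 mol; n(N3-) = 0.002208 mol.
By Henderson-Hasselbalch, pH = pKa + log([A^-]/[HA]) = 4.72 + log(0.002208/0.0006411) = 4.72 + (+0.54) = 5.26.

5.26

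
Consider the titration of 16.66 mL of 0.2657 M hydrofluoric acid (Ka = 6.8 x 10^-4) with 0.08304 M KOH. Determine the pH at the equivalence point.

7.98

n(HF) = 0.2657 x 0.01666 = 0.004427 mol; V(KOH) at equivalence = 0.004427/0.08304 = 0.05331 L.
At equivalence all the acid is converted to F-; total volume = 0.01666 + 0.05331 = 0.06997 L, so [F-] = 0.004427/0.06997 = 0.06327 M.
Kb = Kw/Ka = 1.0e-14 / 6.8 x 10^-4 = 1.47e-11.
[OH^-] = sqrt(Kb x [F-]) = sqrt(1.47e-11 x 0.06327) = 9.65e-7 M.
pOH = 6.02, so pH = 14.00 - 6.02 = 7.98.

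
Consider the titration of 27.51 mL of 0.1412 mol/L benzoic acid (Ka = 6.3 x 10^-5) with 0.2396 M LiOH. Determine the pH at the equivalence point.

n(C6H5COOH) = 0.1412 x 0.02751 = 0.003884 mol; V(LiOH) at equivalence = 0.003884/0.2396 = 0.01621 L.
At equivalence all the acid is converted to C6H5COO-; total volume = 0.02751 + 0.01621 = 0.04372 L, so [C6H5COO-] = 0.003884/0.04372 = 0.08884 M.
Kb = Kw/Ka = 1.0e-14 / 6.3 x 10^-5 = 1.59e-10.
[OH^-] = sqrt(Kb x [C6H5COO-]) = sqrt(1.59e-10 x 0.08884) = 3.76e-6 M.
pOH = 5.43, so pH = 14.00 - 5.43 = 8.57.

8.57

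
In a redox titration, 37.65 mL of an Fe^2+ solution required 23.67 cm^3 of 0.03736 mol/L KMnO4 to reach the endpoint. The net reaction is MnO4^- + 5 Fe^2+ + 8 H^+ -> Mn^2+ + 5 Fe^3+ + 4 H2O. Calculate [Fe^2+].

n(KMnO4) = 0.03736 x 0.02367 = 0.0008843 mol.
From the balanced equation, 1 mol KMnO4 reacts with 5 mol Fe^2+, so n(Fe^2+) = 0.0008843 x 5/1 = 0.004422 mol.
[Fe^2+] = 0.004422 / 0.03765 L = 0.117 M.

0.117 M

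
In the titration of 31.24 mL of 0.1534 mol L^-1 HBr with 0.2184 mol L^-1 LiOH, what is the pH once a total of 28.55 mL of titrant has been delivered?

n(acid) = 0.1534 x 0.03124 = 0.004792 mol; n(LiOH) added = 0.2184 x 0.02855 = 0.006235 mol.
Base is in excess by 0.006235 - 0.004792 = 0.001443 mol in a total volume of 0.05979 L.
[OH^-] = 0.001443/0.05979 = 0.02414 M, so pOH = 1.62 and pH = 14.00 - 1.62 = 12.38.

12.38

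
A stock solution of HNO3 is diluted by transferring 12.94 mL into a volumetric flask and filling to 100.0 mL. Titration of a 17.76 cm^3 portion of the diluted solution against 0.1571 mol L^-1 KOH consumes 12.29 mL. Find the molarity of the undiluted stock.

n(KOH) = 0.1571 x 0.01229 = 0.001931 mol.
n(HNO3) in the aliquot = 0.001931 mol.
[diluted HNO3] = 0.001931 / 0.01776 = 0.1087 M.
Dilution factor = 100.0/12.94 = 7.728, so [stock] = 0.1087 x 7.728 = 0.840 M.

0.840 M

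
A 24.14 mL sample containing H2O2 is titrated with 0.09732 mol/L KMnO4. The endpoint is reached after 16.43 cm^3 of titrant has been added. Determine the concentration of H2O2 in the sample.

n(KMnO4) = 0.09732 x 0.01643 = 0.001599 mol.
From the balanced equation, 2 mol KMnO4 reacts with 5 mol H2O2, so n(H2O2) = 0.001599 x 5/2 = 0.003997 mol.
[H2O2] = 0.003997 / 0.02414 L = 0.166 M.

0.166 M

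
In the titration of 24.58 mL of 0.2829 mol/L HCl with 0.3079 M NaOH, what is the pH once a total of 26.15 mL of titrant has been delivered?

12.34

n(acid) = 0.2829 x 0.02458 = 0.006954 mol; n(NaOH) added = 0.3079 x 0.02615 = 0.008052 mol.
Base is in excess by 0.008052 - 0.006954 = 0.001098 mol in a total volume of 0.05073 L.
[OH^-] = 0.001098/0.05073 = 0.02164 M, so pOH = 1.66 and pH = 14.00 - 1.66 = 12.34.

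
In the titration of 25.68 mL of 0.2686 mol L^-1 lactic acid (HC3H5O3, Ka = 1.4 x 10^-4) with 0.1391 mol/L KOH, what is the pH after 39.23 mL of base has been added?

4.43

Initial n(HC3H5O3) = 0.2686 x 0.02568 = 0.006898 mol.
n(KOH) added = 0.1391 x 0.03923 = 0.005457 mol, converting that many moles of HC3H5O3 to C3H5O3-.
Remaining n(HC3H5O3) = 0.001441 mol; n(C3H5O3-) = 0.005457 mol.
By Henderson-Hasselbalch, pH = pKa + log([A^-]/[HA]) = 3.85 + log(0.005457/0.001441) = 3.85 + (+0.58) = 4.43.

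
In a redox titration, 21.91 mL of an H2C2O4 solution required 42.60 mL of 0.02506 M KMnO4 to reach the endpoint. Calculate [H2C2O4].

0.122 M

n(KMnO4) = 0.02506 x 0.04260 = 0.001068 mol.
From the balanced equation, 2 mol KMnO4 reacts with 5 mol H2C2O4, so n(H2C2O4) = 0.001068 x 5/2 = 0.002669 mol.
[H2C2O4] = 0.002669 / 0.02191 L = 0.122 M.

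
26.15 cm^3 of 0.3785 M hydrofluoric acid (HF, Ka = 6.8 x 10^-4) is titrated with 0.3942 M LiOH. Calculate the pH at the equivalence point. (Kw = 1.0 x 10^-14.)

n(HF) = 0.3785 x 0.02615 = 0.009898 mol; V(LiOH) at equivalence = 0.009898/0.3942 = 0.02511 L.
At equivalence all the acid is converted to F-; total volume = 0.02615 + 0.02511 = 0.05126 L, so [F-] = 0.009898/0.05126 = 0.1931 M.
Kb = Kw/Ka = 1.0e-14 / 6.8 x 10^-4 = 1.47e-11.
[OH^-] = sqrt(Kb x [F-]) = sqrt(1.47e-11 x 0.1931) = 1.69e-6 M.
pOH = 5.77, so pH = 14.00 - 5.77 = 8.23.

8.23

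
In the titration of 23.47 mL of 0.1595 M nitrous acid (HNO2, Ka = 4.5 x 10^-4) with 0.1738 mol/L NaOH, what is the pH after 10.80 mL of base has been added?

3.35

Initial n(HNO2) = 0.1595 x 0.02347 = 0.003743 mol.
n(NaOH) added = 0.1738 x 0.01080 = 0.001877 mol, converting that many moles of HNO2 to NO2-.
Remaining n(HNO2) = 0.001866 mol; n(NO2-) = 0.001877 mol.
By Henderson-Hasselbalch, pH = pKa + log([A^-]/[HA]) = 3.35 + log(0.001877/0.001866) = 3.35 + (+0.00) = 3.35.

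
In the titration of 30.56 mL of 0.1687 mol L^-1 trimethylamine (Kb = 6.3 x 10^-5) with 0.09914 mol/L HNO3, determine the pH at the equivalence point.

n((CH3)3N) = 0.1687 x 0.03056 = 0.005155 mol; V(HNO3) at equivalence = 0.005155/0.09914 = 0.05200 L.
At equivalence the base is fully converted to (CH3)3NH+; total volume = 0.08256 L, so [(CH3)3NH+] = 0.005155/0.08256 = 0.06244 M.
Ka((CH3)3NH+) = Kw/Kb = 1.0e-14 / 6.3 x 10^-5 = 1.59e-10.
[H^+] = sqrt(Ka x [(CH3)3NH+]) = sqrt(1.59e-10 x 0.06244) = 3.15e-6 M.
pH = -log(3.15e-6) = 5.50.

5.50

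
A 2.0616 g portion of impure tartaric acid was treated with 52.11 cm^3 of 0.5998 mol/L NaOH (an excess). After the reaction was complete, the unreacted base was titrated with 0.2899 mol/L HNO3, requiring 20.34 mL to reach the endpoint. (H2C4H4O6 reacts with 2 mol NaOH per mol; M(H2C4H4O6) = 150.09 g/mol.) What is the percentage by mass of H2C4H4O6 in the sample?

Total n(NaOH) added = 0.5998 x 0.05211 = 0.03126 mol.
n(HNO3) used = 0.2899 x 0.02034 = 0.005897 mol, which equals the excess n(NaOH).
So n(NaOH) consumed by the sample = 0.03126 - 0.005897 = 0.02536 mol.
n(H2C4H4O6) = 0.02536 / 2 = 0.01268 mol.
mass H2C4H4O6 = 0.01268 x 150.09 = 1.903 g, so %H2C4H4O6 = 1.903/2.0616 x 100 = 92.3%.

92.3%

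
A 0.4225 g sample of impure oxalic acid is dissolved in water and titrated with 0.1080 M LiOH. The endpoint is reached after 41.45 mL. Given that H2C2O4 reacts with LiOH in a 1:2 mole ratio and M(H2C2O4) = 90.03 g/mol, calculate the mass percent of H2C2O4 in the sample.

47.7%

n(LiOH) = 0.1080 x 0.04145 = 0.004477 mol.
n(H2C2O4) = 0.004477 / 2 = 0.002238 mol.
mass of H2C2O4 = 0.002238 x 90.03 = 0.2015 g.
% purity = 0.2015 / 0.4225 x 100 = 47.7%.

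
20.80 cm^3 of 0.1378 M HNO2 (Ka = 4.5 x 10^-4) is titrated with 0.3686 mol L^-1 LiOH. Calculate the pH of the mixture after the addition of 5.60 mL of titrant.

Initial n(HNO2) = 0.1378 x 0.02080 = 0.002866 mol.
n(LiOH) added = 0.3686 x 0.005600 = 0.002064 mol, converting that many moles of HNO2 to NO2-.
Remaining n(HNO2) = 0.0008021 mol; n(NO2-) = 0.002064 mol.
By Henderson-Hasselbalch, pH = pKa + log([A^-]/[HA]) = 3.35 + log(0.002064/0.0008021) = 3.35 + (+0.41) = 3.76.

3.76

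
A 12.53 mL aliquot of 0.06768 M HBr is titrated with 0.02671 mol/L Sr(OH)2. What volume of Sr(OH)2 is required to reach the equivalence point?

n(HBr) = 0.06768 mol/L x 0.01253 L = 0.0008480 mol.
The neutralisation is 2 HBr : 1 Sr(OH)2, so n(Sr(OH)2) = 0.0008480 x 1/2 = 0.0004240 mol.
V(Sr(OH)2) = 0.0004240 / 0.02671 = 0.01587 L = 15.9 mL.

15.9 mL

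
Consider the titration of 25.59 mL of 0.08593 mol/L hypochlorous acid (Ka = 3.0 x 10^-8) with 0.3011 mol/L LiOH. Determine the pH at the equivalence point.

n(HClO) = 0.08593 x 0.02559 = 0.002199 mol; V(LiOH) at equivalence = 0.002199/0.3011 = 0.007303 L.
At equivalence all the acid is converted to ClO-; total volume = 0.02559 + 0.007303 = 0.03289 L, so [ClO-] = 0.002199/0.03289 = 0.06685 M.
Kb = Kw/Ka = 1.0e-14 / 3.0 x 10^-8 = 3.33e-7.
[OH^-] = sqrt(Kb x [ClO-]) = sqrt(3.33e-7 x 0.06685) = 0.000149 M.
pOH = 3.83, so pH = 14.00 - 3.83 = 10.17.

10.17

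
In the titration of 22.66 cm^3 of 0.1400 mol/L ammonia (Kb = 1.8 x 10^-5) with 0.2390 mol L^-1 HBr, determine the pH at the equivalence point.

n(NH3) = 0.1400 x 0.02266 = 0.003172 mol; V(HBr) at equivalence = 0.003172/0.2390 = 0.01327 L.
At equivalence the base is fully converted to NH4+; total volume = 0.03593 L, so [NH4+] = 0.003172/0.03593 = 0.08828 M.
Ka(NH4+) = Kw/Kb = 1.0e-14 / 1.8 x 10^-5 = 5.56e-10.
[H^+] = sqrt(Ka x [NH4+]) = sqrt(5.56e-10 x 0.08828) = 7.00e-6 M.
pH = -log(7.00e-6) = 5.15.

5.15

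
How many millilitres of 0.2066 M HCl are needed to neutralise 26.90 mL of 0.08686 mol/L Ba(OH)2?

n(Ba(OH)2) = 0.08686 mol/L x 0.02690 L = 0.002337 mol.
The neutralisation is 1 Ba(OH)2 : 2 HCl, so n(HCl) = 0.002337 x 2/1 = 0.004673 mol.
V(HCl) = 0.004673 / 0.2066 = 0.02262 L = 22.6 mL.

22.6 mL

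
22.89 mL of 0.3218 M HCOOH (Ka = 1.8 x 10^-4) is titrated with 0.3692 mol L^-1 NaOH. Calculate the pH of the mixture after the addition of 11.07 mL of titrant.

Initial n(HCOOH) = 0.3218 x 0.02289 = 0.007366 mol.
n(NaOH) added = 0.3692 x 0.01107 = 0.004087 mol, converting that many moles of HCOOH to HCOO-.
Remaining n(HCOOH) = 0.003279 mol; n(HCOO-) = 0.004087 mol.
By Henderson-Hasselbalch, pH = pKa + log([A^-]/[HA]) = 3.74 + log(0.004087/0.003279) = 3.74 + (+0.10) = 3.84.

3.84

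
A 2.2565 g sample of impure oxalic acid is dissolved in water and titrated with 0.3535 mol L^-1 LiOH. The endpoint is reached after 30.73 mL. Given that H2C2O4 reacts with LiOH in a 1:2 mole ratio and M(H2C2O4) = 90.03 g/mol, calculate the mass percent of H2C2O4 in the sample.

21.7%

n(LiOH) = 0.3535 x 0.03073 = 0.01086 mol.
n(H2C2O4) = 0.01086 / 2 = 0.005432 mol.
mass of H2C2O4 = 0.005432 x 90.03 = 0.4890 g.
% purity = 0.4890 / 2.2565 x 100 = 21.7%.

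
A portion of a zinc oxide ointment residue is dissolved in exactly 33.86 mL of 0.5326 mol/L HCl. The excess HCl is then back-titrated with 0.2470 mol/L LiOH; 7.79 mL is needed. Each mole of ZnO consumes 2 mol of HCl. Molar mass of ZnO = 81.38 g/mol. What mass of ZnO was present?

0.656 g

Total n(HCl) added = 0.5326 x 0.03386 = 0.01803 mol.
n(LiOH) used = 0.2470 x 0.007790 = 0.001924 mol, which equals the excess n(HCl).
So n(HCl) consumed by the sample = 0.01803 - 0.001924 = 0.01611 mol.
n(ZnO) = 0.01611 / 2 = 0.008055 mol.
mass = 0.008055 mol x 81.38 g/mol = 0.656 g.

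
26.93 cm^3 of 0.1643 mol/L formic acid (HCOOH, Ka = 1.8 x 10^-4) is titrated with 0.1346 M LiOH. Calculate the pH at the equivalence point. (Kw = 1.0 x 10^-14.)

n(HCOOH) = 0.1643 x 0.02693 = 0.004425 mol; V(LiOH) at equivalence = 0.004425/0.1346 = 0.03287 L.
At equivalence all the acid is converted to HCOO-; total volume = 0.02693 + 0.03287 = 0.05980 L, so [HCOO-] = 0.004425/0.05980 = 0.07399 M.
Kb = Kw/Ka = 1.0e-14 / 1.8 x 10^-4 = 5.56e-11.
[OH^-] = sqrt(Kb x [HCOO-]) = sqrt(5.56e-11 x 0.07399) = 2.03e-6 M.
pOH = 5.69, so pH = 14.00 - 5.69 = 8.31.

8.31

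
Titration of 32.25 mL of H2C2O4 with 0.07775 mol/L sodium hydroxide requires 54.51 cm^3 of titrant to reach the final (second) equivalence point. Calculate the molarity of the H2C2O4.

n(NaOH) = 0.07775 x 0.05451 = 0.004238 mol.
At the final (second) equivalence point, 2 mol OH^- react per mol H2C2O4, so n(H2C2O4) = 0.004238 / 2 = 0.002119 mol.
[H2C2O4] = 0.002119 / 0.03225 L = 0.0657 M.

0.0657 M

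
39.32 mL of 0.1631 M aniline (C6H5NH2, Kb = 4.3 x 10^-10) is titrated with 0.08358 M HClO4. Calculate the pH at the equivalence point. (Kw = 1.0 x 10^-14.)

2.95

n(C6H5NH2) = 0.1631 x 0.03932 = 0.006413 mol; V(HClO4) at equivalence = 0.006413/0.08358 = 0.07673 L.
At equivalence the base is fully converted to C6H5NH3+; total volume = 0.1160 L, so [C6H5NH3+] = 0.006413/0.1160 = 0.05526 M.
Ka(C6H5NH3+) = Kw/Kb = 1.0e-14 / 4.3 x 10^-10 = 2.33e-5.
[H^+] = sqrt(Ka x [C6H5NH3+]) = sqrt(2.33e-5 x 0.05526) = 0.00113 M.
pH = -log(0.00113) = 2.95.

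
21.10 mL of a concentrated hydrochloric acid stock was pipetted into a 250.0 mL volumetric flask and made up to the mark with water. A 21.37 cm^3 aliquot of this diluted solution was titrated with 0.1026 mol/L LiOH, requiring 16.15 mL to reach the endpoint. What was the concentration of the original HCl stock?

0.919 M

n(LiOH) = 0.1026 x 0.01615 = 0.001657 mol.
n(HCl) in the aliquot = 0.001657 mol.
[diluted HCl] = 0.001657 / 0.02137 = 0.07754 M.
Dilution factor = 250.0/21.10 = 11.85, so [stock] = 0.07754 x 11.85 = 0.919 M.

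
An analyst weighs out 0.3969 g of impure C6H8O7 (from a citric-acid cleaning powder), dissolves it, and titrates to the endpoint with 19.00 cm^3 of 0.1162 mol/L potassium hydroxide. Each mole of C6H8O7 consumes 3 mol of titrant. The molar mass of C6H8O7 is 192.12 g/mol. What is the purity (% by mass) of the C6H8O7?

n(KOH) = 0.1162 x 0.01900 = 0.002208 mol.
n(C6H8O7) = 0.002208 / 3 = 0.0007359 mol.
mass of C6H8O7 = 0.0007359 x 192.12 = 0.1414 g.
% purity = 0.1414 / 0.3969 x 100 = 35.6%.

35.6%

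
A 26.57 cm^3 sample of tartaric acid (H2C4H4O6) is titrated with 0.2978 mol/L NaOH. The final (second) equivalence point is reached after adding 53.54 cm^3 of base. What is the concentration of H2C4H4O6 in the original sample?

0.300 M

n(NaOH) = 0.2978 x 0.05354 = 0.01594 mol.
At the final (second) equivalence point, 2 mol OH^- react per mol H2C4H4O6, so n(H2C4H4O6) = 0.01594 / 2 = 0.007972 mol.
[H2C4H4O6] = 0.007972 / 0.02657 L = 0.300 M.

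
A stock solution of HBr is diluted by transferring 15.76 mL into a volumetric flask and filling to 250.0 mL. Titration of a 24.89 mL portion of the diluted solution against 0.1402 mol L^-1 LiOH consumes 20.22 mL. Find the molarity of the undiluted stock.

n(LiOH) = 0.1402 x 0.02022 = 0.002835 mol.
n(HBr) in the aliquot = 0.002835 mol.
[diluted HBr] = 0.002835 / 0.02489 = 0.1139 M.
Dilution factor = 250.0/15.76 = 15.86, so [stock] = 0.1139 x 15.86 = 1.81 M.

1.81 M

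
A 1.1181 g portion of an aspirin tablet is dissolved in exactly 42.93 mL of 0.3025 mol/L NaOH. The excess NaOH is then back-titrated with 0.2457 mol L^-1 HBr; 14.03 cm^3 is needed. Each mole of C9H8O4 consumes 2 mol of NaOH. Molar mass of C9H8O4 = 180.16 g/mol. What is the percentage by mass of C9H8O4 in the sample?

76.9%

Total n(NaOH) added = 0.3025 x 0.04293 = 0.01299 mol.
n(HBr) used = 0.2457 x 0.01403 = 0.003447 mol, which equals the excess n(NaOH).
So n(NaOH) consumed by the sample = 0.01299 - 0.003447 = 0.009539 mol.
n(C9H8O4) = 0.009539 / 2 = 0.004770 mol.
mass C9H8O4 = 0.004770 x 180.16 = 0.8593 g, so %C9H8O4 = 0.8593/1.1181 x 100 = 76.9%.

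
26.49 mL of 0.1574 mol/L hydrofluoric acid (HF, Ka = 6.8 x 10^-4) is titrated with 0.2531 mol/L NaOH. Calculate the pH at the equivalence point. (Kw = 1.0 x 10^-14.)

8.08

n(HF) = 0.1574 x 0.02649 = 0.004170 mol; V(NaOH) at equivalence = 0.004170/0.2531 = 0.01647 L.
At equivalence all the acid is converted to F-; total volume = 0.02649 + 0.01647 = 0.04296 L, so [F-] = 0.004170/0.04296 = 0.09705 M.
Kb = Kw/Ka = 1.0e-14 / 6.8 x 10^-4 = 1.47e-11.
[OH^-] = sqrt(Kb x [F-]) = sqrt(1.47e-11 x 0.09705) = 1.19e-6 M.
pOH = 5.92, so pH = 14.00 - 5.92 = 8.08.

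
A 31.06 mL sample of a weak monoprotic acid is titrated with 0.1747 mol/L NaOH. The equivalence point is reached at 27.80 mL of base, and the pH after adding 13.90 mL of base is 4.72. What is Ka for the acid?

13.90 mL is half of the equivalence volume, so this is the half-equivalence point where [HA] = [A^-].
At half-equivalence pH = pKa, so pKa = 4.72.
Ka = 10^(-4.72) = 1.9 x 10^-5.

1.9 x 10^-5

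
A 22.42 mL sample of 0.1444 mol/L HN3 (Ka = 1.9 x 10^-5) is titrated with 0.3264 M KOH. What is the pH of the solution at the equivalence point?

8.86

n(HN3) = 0.1444 x 0.02242 = 0.003237 mol; V(KOH) at equivalence = 0.003237/0.3264 = 0.009919 L.
At equivalence all the acid is converted to N3-; total volume = 0.02242 + 0.009919 = 0.03234 L, so [N3-] = 0.003237/0.03234 = 0.1001 M.
Kb = Kw/Ka = 1.0e-14 / 1.9 x 10^-5 = 5.26e-10.
[OH^-] = sqrt(Kb x [N3-]) = sqrt(5.26e-10 x 0.1001) = 7.26e-6 M.
pOH = 5.14, so pH = 14.00 - 5.14 = 8.86.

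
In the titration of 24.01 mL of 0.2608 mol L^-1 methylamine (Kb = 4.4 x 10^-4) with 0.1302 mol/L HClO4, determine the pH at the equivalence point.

n(CH3NH2) = 0.2608 x 0.02401 = 0.006262 mol; V(HClO4) at equivalence = 0.006262/0.1302 = 0.04809 L.
At equivalence the base is fully converted to CH3NH3+; total volume = 0.07210 L, so [CH3NH3+] = 0.006262/0.07210 = 0.08684 M.
Ka(CH3NH3+) = Kw/Kb = 1.0e-14 / 4.4 x 10^-4 = 2.27e-11.
[H^+] = sqrt(Ka x [CH3NH3+]) = sqrt(2.27e-11 x 0.08684) = 1.40e-6 M.
pH = -log(1.40e-6) = 5.85.

5.85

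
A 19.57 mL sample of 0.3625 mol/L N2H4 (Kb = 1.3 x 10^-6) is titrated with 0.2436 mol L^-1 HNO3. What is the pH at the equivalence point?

4.48

n(N2H4) = 0.3625 x 0.01957 = 0.007094 mol; V(HNO3) at equivalence = 0.007094/0.2436 = 0.02912 L.
At equivalence the base is fully converted to N2H5+; total volume = 0.04869 L, so [N2H5+] = 0.007094/0.04869 = 0.1457 M.
Ka(N2H5+) = Kw/Kb = 1.0e-14 / 1.3 x 10^-6 = 7.69e-9.
[H^+] = sqrt(Ka x [N2H5+]) = sqrt(7.69e-9 x 0.1457) = 3.35e-5 M.
pH = -log(3.35e-5) = 4.48.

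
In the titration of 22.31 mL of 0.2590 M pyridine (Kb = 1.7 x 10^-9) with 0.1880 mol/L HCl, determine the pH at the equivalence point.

3.10

n(C5H5N) = 0.2590 x 0.02231 = 0.005778 mol; V(HCl) at equivalence = 0.005778/0.1880 = 0.03074 L.
At equivalence the base is fully converted to C5H5NH+; total volume = 0.05305 L, so [C5H5NH+] = 0.005778/0.05305 = 0.1089 M.
Ka(C5H5NH+) = Kw/Kb = 1.0e-14 / 1.7 x 10^-9 = 5.88e-6.
[H^+] = sqrt(Ka x [C5H5NH+]) = sqrt(5.88e-6 x 0.1089) = 0.000800 M.
pH = -log(0.000800) = 3.10.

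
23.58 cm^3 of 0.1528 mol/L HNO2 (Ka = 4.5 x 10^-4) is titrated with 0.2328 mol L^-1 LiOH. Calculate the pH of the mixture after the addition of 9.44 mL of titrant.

3.54

Initial n(HNO2) = 0.1528 x 0.02358 = 0.003603 mol.
n(LiOH) added = 0.2328 x 0.009440 = 0.002198 mol, converting that many moles of HNO2 to NO2-.
Remaining n(HNO2) = 0.001405 mol; n(NO2-) = 0.002198 mol.
By Henderson-Hasselbalch, pH = pKa + log([A^-]/[HA]) = 3.35 + log(0.002198/0.001405) = 3.35 + (+0.19) = 3.54.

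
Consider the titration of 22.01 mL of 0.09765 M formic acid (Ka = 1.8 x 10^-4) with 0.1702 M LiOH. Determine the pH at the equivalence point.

n(HCOOH) = 0.09765 x 0.02201 = 0.002149 mol; V(LiOH) at equivalence = 0.002149/0.1702 = 0.01263 L.
At equivalence all the acid is converted to HCOO-; total volume = 0.02201 + 0.01263 = 0.03464 L, so [HCOO-] = 0.002149/0.03464 = 0.06205 M.
Kb = Kw/Ka = 1.0e-14 / 1.8 x 10^-4 = 5.56e-11.
[OH^-] = sqrt(Kb x [HCOO-]) = sqrt(5.56e-11 x 0.06205) = 1.86e-6 M.
pOH = 5.73, so pH = 14.00 - 5.73 = 8.27.

8.27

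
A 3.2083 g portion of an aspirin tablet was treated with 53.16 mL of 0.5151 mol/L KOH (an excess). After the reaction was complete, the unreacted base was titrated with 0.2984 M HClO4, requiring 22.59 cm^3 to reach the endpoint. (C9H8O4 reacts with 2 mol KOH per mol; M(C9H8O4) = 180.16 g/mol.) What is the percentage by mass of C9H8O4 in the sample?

Total n(KOH) added = 0.5151 x 0.05316 = 0.02738 mol.
n(HClO4) used = 0.2984 x 0.02259 = 0.006741 mol, which equals the excess n(KOH).
So n(KOH) consumed by the sample = 0.02738 - 0.006741 = 0.02064 mol.
n(C9H8O4) = 0.02064 / 2 = 0.01032 mol.
mass C9H8O4 = 0.01032 x 180.16 = 1.859 g, so %C9H8O4 = 1.859/3.2083 x 100 = 58.0%.

58.0%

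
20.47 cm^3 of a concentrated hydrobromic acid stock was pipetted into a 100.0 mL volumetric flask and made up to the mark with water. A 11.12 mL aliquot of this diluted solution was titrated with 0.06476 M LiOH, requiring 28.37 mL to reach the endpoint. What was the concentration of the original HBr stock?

0.807 M

n(LiOH) = 0.06476 x 0.02837 = 0.001837 mol.
n(HBr) in the aliquot = 0.001837 mol.
[diluted HBr] = 0.001837 / 0.01112 = 0.1652 M.
Dilution factor = 100.0/20.47 = 4.885, so [stock] = 0.1652 x 4.885 = 0.807 M.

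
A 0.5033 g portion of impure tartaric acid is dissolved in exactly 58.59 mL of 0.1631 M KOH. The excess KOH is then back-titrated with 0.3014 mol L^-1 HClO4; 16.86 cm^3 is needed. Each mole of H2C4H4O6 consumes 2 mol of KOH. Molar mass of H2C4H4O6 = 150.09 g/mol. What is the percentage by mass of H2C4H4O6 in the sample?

66.7%

Total n(KOH) added = 0.1631 x 0.05859 = 0.009556 mol.
n(HClO4) used = 0.3014 x 0.01686 = 0.005082 mol, which equals the excess n(KOH).
So n(KOH) consumed by the sample = 0.009556 - 0.005082 = 0.004474 mol.
n(H2C4H4O6) = 0.004474 / 2 = 0.002237 mol.
mass H2C4H4O6 = 0.002237 x 150.09 = 0.3358 g, so %H2C4H4O6 = 0.3358/0.5033 x 100 = 66.7%.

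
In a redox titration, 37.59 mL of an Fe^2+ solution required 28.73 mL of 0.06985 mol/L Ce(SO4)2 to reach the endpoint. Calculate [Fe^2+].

n(Ce(SO4)2) = 0.06985 x 0.02873 = 0.002007 mol.
From the balanced equation, 1 mol Ce(SO4)2 reacts with 1 mol Fe^2+, so n(Fe^2+) = 0.002007 x 1/1 = 0.002007 mol.
[Fe^2+] = 0.002007 / 0.03759 L = 0.0534 M.

0.0534 M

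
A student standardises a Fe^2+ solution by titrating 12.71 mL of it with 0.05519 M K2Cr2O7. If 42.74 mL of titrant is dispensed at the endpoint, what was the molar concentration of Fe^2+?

1.11 M

n(K2Cr2O7) = 0.05519 x 0.04274 = 0.002359 mol.
From the balanced equation, 1 mol K2Cr2O7 reacts with 6 mol Fe^2+, so n(Fe^2+) = 0.002359 x 6/1 = 0.01415 mol.
[Fe^2+] = 0.01415 / 0.01271 L = 1.11 M.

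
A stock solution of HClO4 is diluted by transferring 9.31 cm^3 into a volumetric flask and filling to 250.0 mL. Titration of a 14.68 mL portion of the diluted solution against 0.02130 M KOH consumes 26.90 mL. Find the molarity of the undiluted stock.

1.05 M

n(KOH) = 0.02130 x 0.02690 = 0.0005730 mol.
n(HClO4) in the aliquot = 0.0005730 mol.
[diluted HClO4] = 0.0005730 / 0.01468 = 0.03903 M.
Dilution factor = 250.0/9.310 = 26.85, so [stock] = 0.03903 x 26.85 = 1.05 M.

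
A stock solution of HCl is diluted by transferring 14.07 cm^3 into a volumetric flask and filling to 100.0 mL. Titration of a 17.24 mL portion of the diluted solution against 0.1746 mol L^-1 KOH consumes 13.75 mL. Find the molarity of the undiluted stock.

0.990 M

n(KOH) = 0.1746 x 0.01375 = 0.002401 mol.
n(HCl) in the aliquot = 0.002401 mol.
[diluted HCl] = 0.002401 / 0.01724 = 0.1393 M.
Dilution factor = 100.0/14.07 = 7.107, so [stock] = 0.1393 x 7.107 = 0.990 M.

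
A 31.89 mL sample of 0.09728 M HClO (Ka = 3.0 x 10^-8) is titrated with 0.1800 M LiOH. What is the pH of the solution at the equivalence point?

10.16

n(HClO) = 0.09728 x 0.03189 = 0.003102 mol; V(LiOH) at equivalence = 0.003102/0.1800 = 0.01723 L.
At equivalence all the acid is converted to ClO-; total volume = 0.03189 + 0.01723 = 0.04912 L, so [ClO-] = 0.003102/0.04912 = 0.06315 M.
Kb = Kw/Ka = 1.0e-14 / 3.0 x 10^-8 = 3.33e-7.
[OH^-] = sqrt(Kb x [ClO-]) = sqrt(3.33e-7 x 0.06315) = 0.000145 M.
pOH = 3.84, so pH = 14.00 - 3.84 = 10.16.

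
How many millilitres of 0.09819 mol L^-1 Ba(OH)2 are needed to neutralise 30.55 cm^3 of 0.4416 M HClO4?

n(HClO4) = 0.4416 mol/L x 0.03055 L = 0.01349 mol.
The neutralisation is 2 HClO4 : 1 Ba(OH)2, so n(Ba(OH)2) = 0.01349 x 1/2 = 0.006745 mol.
V(Ba(OH)2) = 0.006745 / 0.09819 = 0.06870 L = 68.7 mL.

68.7 mL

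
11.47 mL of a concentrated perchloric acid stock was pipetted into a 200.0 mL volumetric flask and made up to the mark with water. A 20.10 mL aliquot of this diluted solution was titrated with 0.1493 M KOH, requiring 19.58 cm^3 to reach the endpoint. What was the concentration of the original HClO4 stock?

n(KOH) = 0.1493 x 0.01958 = 0.002923 mol.
n(HClO4) in the aliquot = 0.002923 mol.
[diluted HClO4] = 0.002923 / 0.02010 = 0.1454 M.
Dilution factor = 200.0/11.47 = 17.44, so [stock] = 0.1454 x 17.44 = 2.54 M.

2.54 M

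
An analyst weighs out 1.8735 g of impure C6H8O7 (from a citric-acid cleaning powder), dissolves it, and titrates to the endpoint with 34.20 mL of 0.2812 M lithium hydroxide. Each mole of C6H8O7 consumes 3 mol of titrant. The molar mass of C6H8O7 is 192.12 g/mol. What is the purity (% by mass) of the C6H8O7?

32.9%

n(LiOH) = 0.2812 x 0.03420 = 0.009617 mol.
n(C6H8O7) = 0.009617 / 3 = 0.003206 mol.
mass of C6H8O7 = 0.003206 x 192.12 = 0.6159 g.
% purity = 0.6159 / 1.8735 x 100 = 32.9%.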